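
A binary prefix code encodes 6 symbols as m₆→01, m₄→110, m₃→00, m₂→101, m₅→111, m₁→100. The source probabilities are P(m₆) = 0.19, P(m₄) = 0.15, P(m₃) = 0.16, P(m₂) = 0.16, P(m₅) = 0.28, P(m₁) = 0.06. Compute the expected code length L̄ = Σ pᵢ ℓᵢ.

L̄ = Σ pᵢ·ℓᵢ = 0.19·2 + 0.15·3 + 0.16·2 + 0.16·3 + 0.28·3 + 0.06·3 = 2.65 bits/symbol.

2.65 bits/symbol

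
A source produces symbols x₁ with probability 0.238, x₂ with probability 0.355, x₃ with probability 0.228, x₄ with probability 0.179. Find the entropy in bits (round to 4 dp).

1.9539 bits

H = −Σ pᵢ log₂ pᵢ.
−0.238·log₂(0.238) = 0.4929
−0.355·log₂(0.355) = 0.5304
−0.228·log₂(0.228) = 0.4863
−0.179·log₂(0.179) = 0.4443
Sum ≈ 1.9539 → 1.9539 bits.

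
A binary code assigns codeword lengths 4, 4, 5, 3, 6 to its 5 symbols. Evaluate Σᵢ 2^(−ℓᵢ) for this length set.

With common denominator 2^6 = 64: Σ 2^(−ℓᵢ) = 4/64 + 4/64 + 2/64 + 8/64 + 1/64 = 19/64 = 0.296875.

0.296875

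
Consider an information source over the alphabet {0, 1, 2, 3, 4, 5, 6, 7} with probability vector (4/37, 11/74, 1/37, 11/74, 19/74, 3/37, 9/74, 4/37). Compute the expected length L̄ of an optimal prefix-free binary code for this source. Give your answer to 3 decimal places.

2.851 bits/symbol

Repeatedly combine the two least-probable nodes; the expected code length is the sum of the merged weights.
merge 1/37 + 3/37 → 4/37
merge 4/37 + 4/37 → 8/37
merge 4/37 + 9/74 → 17/74
merge 11/74 + 11/74 → 11/37
merge 8/37 + 17/74 → 33/74
merge 19/74 + 11/37 → 41/74
merge 33/74 + 41/74 → 1
L = 4/37 + 8/37 + 17/74 + 11/37 + 33/74 + 41/74 + 1 = 211/74 ≈ 2.851 bits/symbol.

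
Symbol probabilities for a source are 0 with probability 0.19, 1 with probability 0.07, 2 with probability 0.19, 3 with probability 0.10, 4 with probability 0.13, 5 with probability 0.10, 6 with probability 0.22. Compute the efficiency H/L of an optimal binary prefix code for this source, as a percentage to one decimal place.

98.1%

Entropy H = −Σ p log₂ p ≈ 2.7066 bits.
Huffman merges: 7/100+1/10→17/100; 1/10+13/100→23/100; 17/100+19/100→9/25; 19/100+11/50→41/100; 23/100+9/25→59/100; 41/100+59/100→1. L = 69/25 ≈ 2.7600.
Efficiency = H/L = 2.7066/2.7600 = 98.1%.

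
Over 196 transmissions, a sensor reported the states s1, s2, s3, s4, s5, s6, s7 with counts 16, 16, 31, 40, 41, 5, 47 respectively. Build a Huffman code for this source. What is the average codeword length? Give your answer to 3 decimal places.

2.643 bits/symbol

Probabilities are the counts divided by 196.
Repeatedly combine the two least-probable nodes; the expected code length is the sum of the merged weights.
merge 5/196 + 4/49 → 3/28
merge 4/49 + 3/28 → 37/196
merge 31/196 + 37/196 → 17/49
merge 10/49 + 41/196 → 81/196
merge 47/196 + 17/49 → 115/196
merge 81/196 + 115/196 → 1
L = 3/28 + 37/196 + 17/49 + 81/196 + 115/196 + 1 = 37/14 ≈ 2.643 bits/symbol.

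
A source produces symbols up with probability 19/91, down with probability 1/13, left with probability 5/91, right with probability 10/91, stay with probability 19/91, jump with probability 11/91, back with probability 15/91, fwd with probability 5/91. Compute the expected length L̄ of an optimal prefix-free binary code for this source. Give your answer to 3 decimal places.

Repeatedly combine the two least-probable nodes; the expected code length is the sum of the merged weights.
merge 5/91 + 5/91 → 10/91
merge 1/13 + 10/91 → 17/91
merge 10/91 + 11/91 → 3/13
merge 15/91 + 17/91 → 32/91
merge 19/91 + 19/91 → 38/91
merge 3/13 + 32/91 → 53/91
merge 38/91 + 53/91 → 1
L = 10/91 + 17/91 + 3/13 + 32/91 + 38/91 + 53/91 + 1 = 262/91 ≈ 2.879 bits/symbol.

2.879 bits/symbol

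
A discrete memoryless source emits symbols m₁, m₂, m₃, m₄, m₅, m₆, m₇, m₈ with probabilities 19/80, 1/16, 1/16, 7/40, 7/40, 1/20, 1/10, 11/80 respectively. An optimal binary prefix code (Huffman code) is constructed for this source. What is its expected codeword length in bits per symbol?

Repeatedly combine the two least-probable nodes; the expected code length is the sum of the merged weights.
merge 1/20 + 1/16 → 9/80
merge 1/16 + 1/10 → 13/80
merge 9/80 + 11/80 → 1/4
merge 13/80 + 7/40 → 27/80
merge 7/40 + 19/80 → 33/80
merge 1/4 + 27/80 → 47/80
merge 33/80 + 47/80 → 1
L = 9/80 + 13/80 + 1/4 + 27/80 + 33/80 + 47/80 + 1 = 229/80 = 2.8625 bits/symbol.

2.8625 bits/symbol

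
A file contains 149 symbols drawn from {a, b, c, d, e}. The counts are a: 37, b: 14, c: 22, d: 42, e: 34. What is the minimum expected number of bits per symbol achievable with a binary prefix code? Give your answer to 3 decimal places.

Probabilities are the counts divided by 149.
Repeatedly combine the two least-probable nodes; the expected code length is the sum of the merged weights.
merge 14/149 + 22/149 → 36/149
merge 34/149 + 36/149 → 70/149
merge 37/149 + 42/149 → 79/149
merge 70/149 + 79/149 → 1
L = 36/149 + 70/149 + 79/149 + 1 = 334/149 ≈ 2.242 bits/symbol.

2.242 bits/symbol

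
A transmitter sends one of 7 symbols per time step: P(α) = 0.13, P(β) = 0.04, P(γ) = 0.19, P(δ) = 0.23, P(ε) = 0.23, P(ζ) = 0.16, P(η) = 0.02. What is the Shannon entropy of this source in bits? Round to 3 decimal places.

H = −Σ pᵢ log₂ pᵢ.
−0.13·log₂(0.13) = 0.3826
−0.04·log₂(0.04) = 0.1858
−0.19·log₂(0.19) = 0.4552
−0.23·log₂(0.23) = 0.4877
−0.23·log₂(0.23) = 0.4877
−0.16·log₂(0.16) = 0.4230
−0.02·log₂(0.02) = 0.1129
Sum ≈ 2.5349 → 2.535 bits.

2.535 bits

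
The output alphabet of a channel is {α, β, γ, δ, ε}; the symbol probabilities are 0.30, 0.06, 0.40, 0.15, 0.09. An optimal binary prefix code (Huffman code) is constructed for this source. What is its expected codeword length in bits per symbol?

Repeatedly combine the two least-probable nodes; the expected code length is the sum of the merged weights.
merge 3/50 + 9/100 → 3/20
merge 3/20 + 3/20 → 3/10
merge 3/10 + 3/10 → 3/5
merge 2/5 + 3/5 → 1
L = 3/20 + 3/10 + 3/5 + 1 = 41/20 = 2.05 bits/symbol.

2.05 bits/symbol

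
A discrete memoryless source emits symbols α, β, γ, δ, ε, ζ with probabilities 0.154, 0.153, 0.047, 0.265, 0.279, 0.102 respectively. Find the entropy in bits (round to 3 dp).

2.395 bits

H = −Σ pᵢ log₂ pᵢ.
−0.154·log₂(0.154) = 0.4156
−0.153·log₂(0.153) = 0.4144
−0.047·log₂(0.047) = 0.2073
−0.265·log₂(0.265) = 0.5077
−0.279·log₂(0.279) = 0.5138
−0.102·log₂(0.102) = 0.3359
Sum ≈ 2.3948 → 2.395 bits.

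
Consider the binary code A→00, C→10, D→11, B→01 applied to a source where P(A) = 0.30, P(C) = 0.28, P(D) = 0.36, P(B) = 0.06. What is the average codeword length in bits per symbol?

L̄ = Σ pᵢ·ℓᵢ = 0.30·2 + 0.28·2 + 0.36·2 + 0.06·2 = 2 bits/symbol.

2 bits/symbol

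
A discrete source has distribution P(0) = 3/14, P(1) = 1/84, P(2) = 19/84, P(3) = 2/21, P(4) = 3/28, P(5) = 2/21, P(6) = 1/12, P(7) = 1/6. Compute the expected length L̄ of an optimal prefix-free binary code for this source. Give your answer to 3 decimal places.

2.845 bits/symbol

Repeatedly combine the two least-probable nodes; the expected code length is the sum of the merged weights.
merge 1/84 + 1/12 → 2/21
merge 2/21 + 2/21 → 4/21
merge 2/21 + 3/28 → 17/84
merge 1/6 + 4/21 → 5/14
merge 17/84 + 3/14 → 5/12
merge 19/84 + 5/14 → 7/12
merge 5/12 + 7/12 → 1
L = 2/21 + 4/21 + 17/84 + 5/14 + 5/12 + 7/12 + 1 = 239/84 ≈ 2.845 bits/symbol.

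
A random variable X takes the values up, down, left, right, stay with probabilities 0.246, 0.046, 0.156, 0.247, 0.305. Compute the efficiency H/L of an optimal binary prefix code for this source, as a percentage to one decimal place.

Entropy H = −Σ p log₂ p ≈ 2.1410 bits.
Huffman merges: 23/500+39/250→101/500; 101/500+123/500→56/125; 247/1000+61/200→69/125; 56/125+69/125→1. L = 1101/500 ≈ 2.2020.
Efficiency = H/L = 2.1410/2.2020 = 97.2%.

97.2%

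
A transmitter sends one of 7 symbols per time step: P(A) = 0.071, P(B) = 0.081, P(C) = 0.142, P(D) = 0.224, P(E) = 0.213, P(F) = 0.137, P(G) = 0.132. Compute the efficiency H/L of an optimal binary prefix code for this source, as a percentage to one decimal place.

99.5%

Entropy H = −Σ p log₂ p ≈ 2.7017 bits.
Huffman merges: 71/1000+81/1000→19/125; 33/250+137/1000→269/1000; 71/500+19/125→147/500; 213/1000+28/125→437/1000; 269/1000+147/500→563/1000; 437/1000+563/1000→1. L = 543/200 ≈ 2.7150.
Efficiency = H/L = 2.7017/2.7150 = 99.5%.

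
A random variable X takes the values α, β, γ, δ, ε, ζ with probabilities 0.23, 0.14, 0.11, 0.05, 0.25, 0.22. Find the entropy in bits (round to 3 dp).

H = −Σ pᵢ log₂ pᵢ.
−0.23·log₂(0.23) = 0.4877
−0.14·log₂(0.14) = 0.3971
−0.11·log₂(0.11) = 0.3503
−0.05·log₂(0.05) = 0.2161
−0.25·log₂(0.25) = 0.5000
−0.22·log₂(0.22) = 0.4806
Sum ≈ 2.4317 → 2.432 bits.

2.432 bits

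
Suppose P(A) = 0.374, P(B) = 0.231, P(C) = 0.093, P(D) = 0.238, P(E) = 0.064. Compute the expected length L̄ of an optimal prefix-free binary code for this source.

Repeatedly combine the two least-probable nodes; the expected code length is the sum of the merged weights.
merge 8/125 + 93/1000 → 157/1000
merge 157/1000 + 231/1000 → 97/250
merge 119/500 + 187/500 → 153/250
merge 97/250 + 153/250 → 1
L = 157/1000 + 97/250 + 153/250 + 1 = 2157/1000 = 2.157 bits/symbol.

2.157 bits/symbol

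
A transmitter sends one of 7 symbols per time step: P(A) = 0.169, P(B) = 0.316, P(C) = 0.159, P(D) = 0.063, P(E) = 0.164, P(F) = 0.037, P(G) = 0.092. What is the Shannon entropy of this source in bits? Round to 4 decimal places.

H = −Σ pᵢ log₂ pᵢ.
−0.169·log₂(0.169) = 0.4335
−0.316·log₂(0.316) = 0.5252
−0.159·log₂(0.159) = 0.4218
−0.063·log₂(0.063) = 0.2513
−0.164·log₂(0.164) = 0.4278
−0.037·log₂(0.037) = 0.1760
−0.092·log₂(0.092) = 0.3167
Sum ≈ 2.5522 → 2.5522 bits.

2.5522 bits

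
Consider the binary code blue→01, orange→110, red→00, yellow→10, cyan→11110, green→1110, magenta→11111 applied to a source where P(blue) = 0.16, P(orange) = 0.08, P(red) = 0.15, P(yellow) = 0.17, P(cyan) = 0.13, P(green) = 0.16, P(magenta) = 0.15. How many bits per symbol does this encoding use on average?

L̄ = Σ pᵢ·ℓᵢ = 0.16·2 + 0.08·3 + 0.15·2 + 0.17·2 + 0.13·5 + 0.16·4 + 0.15·5 = 3.24 bits/symbol.

3.24 bits/symbol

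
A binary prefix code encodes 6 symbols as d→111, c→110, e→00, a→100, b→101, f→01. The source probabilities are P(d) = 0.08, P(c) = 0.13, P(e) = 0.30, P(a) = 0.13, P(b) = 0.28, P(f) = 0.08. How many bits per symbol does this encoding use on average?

L̄ = Σ pᵢ·ℓᵢ = 0.08·3 + 0.13·3 + 0.30·2 + 0.13·3 + 0.28·3 + 0.08·2 = 2.62 bits/symbol.

2.62 bits/symbol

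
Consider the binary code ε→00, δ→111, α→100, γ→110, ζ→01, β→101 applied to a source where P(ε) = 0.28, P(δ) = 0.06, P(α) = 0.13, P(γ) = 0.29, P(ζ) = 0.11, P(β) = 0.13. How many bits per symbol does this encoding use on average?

L̄ = Σ pᵢ·ℓᵢ = 0.28·2 + 0.06·3 + 0.13·3 + 0.29·3 + 0.11·2 + 0.13·3 = 2.61 bits/symbol.

2.61 bits/symbol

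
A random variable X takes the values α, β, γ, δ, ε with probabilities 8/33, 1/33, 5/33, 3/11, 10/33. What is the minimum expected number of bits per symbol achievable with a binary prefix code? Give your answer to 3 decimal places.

Repeatedly combine the two least-probable nodes; the expected code length is the sum of the merged weights.
merge 1/33 + 5/33 → 2/11
merge 2/11 + 8/33 → 14/33
merge 3/11 + 10/33 → 19/33
merge 14/33 + 19/33 → 1
L = 2/11 + 14/33 + 19/33 + 1 = 24/11 ≈ 2.182 bits/symbol.

2.182 bits/symbol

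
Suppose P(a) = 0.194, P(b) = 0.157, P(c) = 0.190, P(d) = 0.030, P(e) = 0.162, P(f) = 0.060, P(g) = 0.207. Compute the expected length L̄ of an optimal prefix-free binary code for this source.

2.689 bits/symbol

Repeatedly combine the two least-probable nodes; the expected code length is the sum of the merged weights.
merge 3/100 + 3/50 → 9/100
merge 9/100 + 157/1000 → 247/1000
merge 81/500 + 19/100 → 44/125
merge 97/500 + 207/1000 → 401/1000
merge 247/1000 + 44/125 → 599/1000
merge 401/1000 + 599/1000 → 1
L = 9/100 + 247/1000 + 44/125 + 401/1000 + 599/1000 + 1 = 2689/1000 = 2.689 bits/symbol.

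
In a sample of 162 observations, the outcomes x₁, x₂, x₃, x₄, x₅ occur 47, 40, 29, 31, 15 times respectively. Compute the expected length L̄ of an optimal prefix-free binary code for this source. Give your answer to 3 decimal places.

2.272 bits/symbol

Probabilities are the counts divided by 162.
Repeatedly combine the two least-probable nodes; the expected code length is the sum of the merged weights.
merge 5/54 + 29/162 → 22/81
merge 31/162 + 20/81 → 71/162
merge 22/81 + 47/162 → 91/162
merge 71/162 + 91/162 → 1
L = 22/81 + 71/162 + 91/162 + 1 = 184/81 ≈ 2.272 bits/symbol.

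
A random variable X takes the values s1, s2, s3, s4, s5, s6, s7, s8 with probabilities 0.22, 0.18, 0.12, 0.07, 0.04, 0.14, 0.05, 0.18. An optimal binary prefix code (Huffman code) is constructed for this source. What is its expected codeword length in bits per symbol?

Repeatedly combine the two least-probable nodes; the expected code length is the sum of the merged weights.
merge 1/25 + 1/20 → 9/100
merge 7/100 + 9/100 → 4/25
merge 3/25 + 7/50 → 13/50
merge 4/25 + 9/50 → 17/50
merge 9/50 + 11/50 → 2/5
merge 13/50 + 17/50 → 3/5
merge 2/5 + 3/5 → 1
L = 9/100 + 4/25 + 13/50 + 17/50 + 2/5 + 3/5 + 1 = 57/20 = 2.85 bits/symbol.

2.85 bits/symbol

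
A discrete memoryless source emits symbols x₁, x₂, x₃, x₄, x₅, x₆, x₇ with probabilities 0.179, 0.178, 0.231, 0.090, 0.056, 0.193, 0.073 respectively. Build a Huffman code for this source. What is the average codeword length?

Repeatedly combine the two least-probable nodes; the expected code length is the sum of the merged weights.
merge 7/125 + 73/1000 → 129/1000
merge 9/100 + 129/1000 → 219/1000
merge 89/500 + 179/1000 → 357/1000
merge 193/1000 + 219/1000 → 103/250
merge 231/1000 + 357/1000 → 147/250
merge 103/250 + 147/250 → 1
L = 129/1000 + 219/1000 + 357/1000 + 103/250 + 147/250 + 1 = 541/200 = 2.705 bits/symbol.

2.705 bits/symbol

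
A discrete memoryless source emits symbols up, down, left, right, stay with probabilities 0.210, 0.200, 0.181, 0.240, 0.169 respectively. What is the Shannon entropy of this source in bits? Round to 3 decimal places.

H = −Σ pᵢ log₂ pᵢ.
−0.210·log₂(0.210) = 0.4728
−0.200·log₂(0.200) = 0.4644
−0.181·log₂(0.181) = 0.4463
−0.240·log₂(0.240) = 0.4941
−0.169·log₂(0.169) = 0.4335
Sum ≈ 2.3111 → 2.311 bits.

2.311 bits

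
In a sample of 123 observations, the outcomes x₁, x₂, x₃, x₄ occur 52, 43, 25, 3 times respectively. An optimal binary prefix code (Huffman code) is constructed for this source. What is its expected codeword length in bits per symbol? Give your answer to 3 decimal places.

1.805 bits/symbol

Probabilities are the counts divided by 123.
Repeatedly combine the two least-probable nodes; the expected code length is the sum of the merged weights.
merge 1/41 + 25/123 → 28/123
merge 28/123 + 43/123 → 71/123
merge 52/123 + 71/123 → 1
L = 28/123 + 71/123 + 1 = 74/41 ≈ 1.805 bits/symbol.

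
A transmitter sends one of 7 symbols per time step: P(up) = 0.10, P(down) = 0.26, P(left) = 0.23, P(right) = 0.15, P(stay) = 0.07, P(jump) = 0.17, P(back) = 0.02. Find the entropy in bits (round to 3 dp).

H = −Σ pᵢ log₂ pᵢ.
−0.10·log₂(0.10) = 0.3322
−0.26·log₂(0.26) = 0.5053
−0.23·log₂(0.23) = 0.4877
−0.15·log₂(0.15) = 0.4105
−0.07·log₂(0.07) = 0.2686
−0.17·log₂(0.17) = 0.4346
−0.02·log₂(0.02) = 0.1129
Sum ≈ 2.5517 → 2.552 bits.

2.552 bits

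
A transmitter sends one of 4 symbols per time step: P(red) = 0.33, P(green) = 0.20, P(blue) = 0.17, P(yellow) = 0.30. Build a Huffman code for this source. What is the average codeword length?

2 bits/symbol

Repeatedly combine the two least-probable nodes; the expected code length is the sum of the merged weights.
merge 17/100 + 1/5 → 37/100
merge 3/10 + 33/100 → 63/100
merge 37/100 + 63/100 → 1
L = 37/100 + 63/100 + 1 = 2 bits/symbol.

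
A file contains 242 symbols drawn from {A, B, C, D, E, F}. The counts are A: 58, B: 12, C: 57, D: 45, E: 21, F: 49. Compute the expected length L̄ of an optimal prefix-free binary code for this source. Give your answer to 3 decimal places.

2.459 bits/symbol

Probabilities are the counts divided by 242.
Repeatedly combine the two least-probable nodes; the expected code length is the sum of the merged weights.
merge 6/121 + 21/242 → 3/22
merge 3/22 + 45/242 → 39/121
merge 49/242 + 57/242 → 53/121
merge 29/121 + 39/121 → 68/121
merge 53/121 + 68/121 → 1
L = 3/22 + 39/121 + 53/121 + 68/121 + 1 = 595/242 ≈ 2.459 bits/symbol.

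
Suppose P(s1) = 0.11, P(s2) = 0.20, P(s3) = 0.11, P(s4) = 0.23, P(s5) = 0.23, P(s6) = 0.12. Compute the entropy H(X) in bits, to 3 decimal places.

H = −Σ pᵢ log₂ pᵢ.
−0.11·log₂(0.11) = 0.3503
−0.20·log₂(0.20) = 0.4644
−0.11·log₂(0.11) = 0.3503
−0.23·log₂(0.23) = 0.4877
−0.23·log₂(0.23) = 0.4877
−0.12·log₂(0.12) = 0.3671
Sum ≈ 2.5074 → 2.507 bits.

2.507 bits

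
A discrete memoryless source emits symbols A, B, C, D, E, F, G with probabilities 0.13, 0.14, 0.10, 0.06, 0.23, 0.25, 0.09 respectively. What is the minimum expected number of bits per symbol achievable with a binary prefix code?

2.67 bits/symbol

Repeatedly combine the two least-probable nodes; the expected code length is the sum of the merged weights.
merge 3/50 + 9/100 → 3/20
merge 1/10 + 13/100 → 23/100
merge 7/50 + 3/20 → 29/100
merge 23/100 + 23/100 → 23/50
merge 1/4 + 29/100 → 27/50
merge 23/50 + 27/50 → 1
L = 3/20 + 23/100 + 29/100 + 23/50 + 27/50 + 1 = 267/100 = 2.67 bits/symbol.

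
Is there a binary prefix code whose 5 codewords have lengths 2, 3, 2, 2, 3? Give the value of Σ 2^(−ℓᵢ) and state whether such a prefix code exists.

1; yes

With common denominator 2^3 = 8: Σ 2^(−ℓᵢ) = 2/8 + 1/8 + 2/8 + 2/8 + 1/8 = 8/8 = 1.
Kraft's inequality requires Σ ≤ 1; here Σ = 1 ≤ 1, so such a prefix code exists.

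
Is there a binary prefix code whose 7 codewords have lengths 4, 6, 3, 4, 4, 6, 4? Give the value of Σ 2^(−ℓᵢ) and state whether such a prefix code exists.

0.40625; yes

With common denominator 2^6 = 64: Σ 2^(−ℓᵢ) = 4/64 + 1/64 + 8/64 + 4/64 + 4/64 + 1/64 + 4/64 = 26/64 = 0.40625.
Kraft's inequality requires Σ ≤ 1; here Σ = 0.40625 ≤ 1, so such a prefix code exists.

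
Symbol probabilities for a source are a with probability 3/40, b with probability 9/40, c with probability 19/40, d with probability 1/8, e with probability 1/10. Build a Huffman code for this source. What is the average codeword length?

Repeatedly combine the two least-probable nodes; the expected code length is the sum of the merged weights.
merge 3/40 + 1/10 → 7/40
merge 1/8 + 7/40 → 3/10
merge 9/40 + 3/10 → 21/40
merge 19/40 + 21/40 → 1
L = 7/40 + 3/10 + 21/40 + 1 = 2 bits/symbol.

2 bits/symbol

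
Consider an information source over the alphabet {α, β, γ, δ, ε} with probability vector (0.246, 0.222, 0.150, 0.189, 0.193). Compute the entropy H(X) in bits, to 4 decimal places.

H = −Σ pᵢ log₂ pᵢ.
−0.246·log₂(0.246) = 0.4977
−0.222·log₂(0.222) = 0.4820
−0.150·log₂(0.150) = 0.4105
−0.189·log₂(0.189) = 0.4543
−0.193·log₂(0.193) = 0.4581
Sum ≈ 2.3026 → 2.3026 bits.

2.3026 bits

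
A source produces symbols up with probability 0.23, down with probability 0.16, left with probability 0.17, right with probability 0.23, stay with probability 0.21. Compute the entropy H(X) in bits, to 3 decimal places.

2.306 bits

H = −Σ pᵢ log₂ pᵢ.
−0.23·log₂(0.23) = 0.4877
−0.16·log₂(0.16) = 0.4230
−0.17·log₂(0.17) = 0.4346
−0.23·log₂(0.23) = 0.4877
−0.21·log₂(0.21) = 0.4728
Sum ≈ 2.3058 → 2.306 bits.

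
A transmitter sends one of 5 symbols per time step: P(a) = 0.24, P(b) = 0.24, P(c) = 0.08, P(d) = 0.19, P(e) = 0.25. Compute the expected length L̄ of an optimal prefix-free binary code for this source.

Repeatedly combine the two least-probable nodes; the expected code length is the sum of the merged weights.
merge 2/25 + 19/100 → 27/100
merge 6/25 + 6/25 → 12/25
merge 1/4 + 27/100 → 13/25
merge 12/25 + 13/25 → 1
L = 27/100 + 12/25 + 13/25 + 1 = 227/100 = 2.27 bits/symbol.

2.27 bits/symbol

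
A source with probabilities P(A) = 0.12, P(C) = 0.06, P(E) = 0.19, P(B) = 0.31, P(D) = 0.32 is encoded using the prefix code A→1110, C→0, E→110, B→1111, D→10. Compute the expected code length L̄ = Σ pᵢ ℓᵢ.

L̄ = Σ pᵢ·ℓᵢ = 0.12·4 + 0.06·1 + 0.19·3 + 0.31·4 + 0.32·2 = 2.99 bits/symbol.

2.99 bits/symbol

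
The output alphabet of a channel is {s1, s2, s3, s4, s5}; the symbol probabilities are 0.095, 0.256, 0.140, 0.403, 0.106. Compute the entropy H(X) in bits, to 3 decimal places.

H = −Σ pᵢ log₂ pᵢ.
−0.095·log₂(0.095) = 0.3226
−0.256·log₂(0.256) = 0.5032
−0.140·log₂(0.140) = 0.3971
−0.403·log₂(0.403) = 0.5284
−0.106·log₂(0.106) = 0.3432
Sum ≈ 2.0946 → 2.095 bits.

2.095 bits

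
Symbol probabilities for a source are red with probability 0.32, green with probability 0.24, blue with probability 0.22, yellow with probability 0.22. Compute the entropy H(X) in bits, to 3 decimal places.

1.981 bits

H = −Σ pᵢ log₂ pᵢ.
−0.32·log₂(0.32) = 0.5260
−0.24·log₂(0.24) = 0.4941
−0.22·log₂(0.22) = 0.4806
−0.22·log₂(0.22) = 0.4806
Sum ≈ 1.9813 → 1.981 bits.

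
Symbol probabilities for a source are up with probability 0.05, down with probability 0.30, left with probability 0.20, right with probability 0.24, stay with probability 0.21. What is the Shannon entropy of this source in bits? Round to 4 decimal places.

2.1685 bits

H = −Σ pᵢ log₂ pᵢ.
−0.05·log₂(0.05) = 0.2161
−0.30·log₂(0.30) = 0.5211
−0.20·log₂(0.20) = 0.4644
−0.24·log₂(0.24) = 0.4941
−0.21·log₂(0.21) = 0.4728
Sum ≈ 2.1685 → 2.1685 bits.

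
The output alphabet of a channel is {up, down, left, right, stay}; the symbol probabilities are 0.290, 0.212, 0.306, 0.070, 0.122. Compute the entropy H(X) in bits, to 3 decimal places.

H = −Σ pᵢ log₂ pᵢ.
−0.290·log₂(0.290) = 0.5179
−0.212·log₂(0.212) = 0.4744
−0.306·log₂(0.306) = 0.5228
−0.070·log₂(0.070) = 0.2686
−0.122·log₂(0.122) = 0.3703
Sum ≈ 2.1539 → 2.154 bits.

2.154 bits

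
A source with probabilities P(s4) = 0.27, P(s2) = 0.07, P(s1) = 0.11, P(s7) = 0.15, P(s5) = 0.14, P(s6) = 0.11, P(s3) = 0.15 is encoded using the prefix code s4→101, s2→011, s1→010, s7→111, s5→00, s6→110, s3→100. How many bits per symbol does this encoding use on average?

2.86 bits/symbol

L̄ = Σ pᵢ·ℓᵢ = 0.27·3 + 0.07·3 + 0.11·3 + 0.15·3 + 0.14·2 + 0.11·3 + 0.15·3 = 2.86 bits/symbol.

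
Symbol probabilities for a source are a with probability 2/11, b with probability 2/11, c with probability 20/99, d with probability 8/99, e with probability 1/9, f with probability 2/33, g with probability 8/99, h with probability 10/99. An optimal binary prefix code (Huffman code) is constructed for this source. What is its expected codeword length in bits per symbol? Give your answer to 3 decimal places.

Repeatedly combine the two least-probable nodes; the expected code length is the sum of the merged weights.
merge 2/33 + 8/99 → 14/99
merge 8/99 + 10/99 → 2/11
merge 1/9 + 14/99 → 25/99
merge 2/11 + 2/11 → 4/11
merge 2/11 + 20/99 → 38/99
merge 25/99 + 4/11 → 61/99
merge 38/99 + 61/99 → 1
L = 14/99 + 2/11 + 25/99 + 4/11 + 38/99 + 61/99 + 1 = 97/33 ≈ 2.939 bits/symbol.

2.939 bits/symbol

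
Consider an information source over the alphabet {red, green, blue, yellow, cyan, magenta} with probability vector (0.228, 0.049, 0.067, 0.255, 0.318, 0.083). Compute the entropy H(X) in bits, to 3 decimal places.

H = −Σ pᵢ log₂ pᵢ.
−0.228·log₂(0.228) = 0.4863
−0.049·log₂(0.049) = 0.2132
−0.067·log₂(0.067) = 0.2613
−0.255·log₂(0.255) = 0.5027
−0.318·log₂(0.318) = 0.5256
−0.083·log₂(0.083) = 0.2980
Sum ≈ 2.2872 → 2.287 bits.

2.287 bits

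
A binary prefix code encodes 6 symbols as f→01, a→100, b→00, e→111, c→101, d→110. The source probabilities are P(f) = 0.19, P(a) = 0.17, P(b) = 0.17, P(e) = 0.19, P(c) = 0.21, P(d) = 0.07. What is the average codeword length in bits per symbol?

2.64 bits/symbol

L̄ = Σ pᵢ·ℓᵢ = 0.19·2 + 0.17·3 + 0.17·2 + 0.19·3 + 0.21·3 + 0.07·3 = 2.64 bits/symbol.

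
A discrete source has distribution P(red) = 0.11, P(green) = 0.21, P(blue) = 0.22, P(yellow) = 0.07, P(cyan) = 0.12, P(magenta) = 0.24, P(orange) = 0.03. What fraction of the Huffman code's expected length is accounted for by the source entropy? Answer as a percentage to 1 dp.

Entropy H = −Σ p log₂ p ≈ 2.5852 bits.
Huffman merges: 3/100+7/100→1/10; 1/10+11/100→21/100; 3/25+21/100→33/100; 21/100+11/50→43/100; 6/25+33/100→57/100; 43/100+57/100→1. L = 66/25 ≈ 2.6400.
Efficiency = H/L = 2.5852/2.6400 = 97.9%.

97.9%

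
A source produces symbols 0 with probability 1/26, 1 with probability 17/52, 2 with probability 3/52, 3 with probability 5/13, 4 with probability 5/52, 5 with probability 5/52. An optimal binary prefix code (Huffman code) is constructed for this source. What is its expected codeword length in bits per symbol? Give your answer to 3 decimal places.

2.192 bits/symbol

Repeatedly combine the two least-probable nodes; the expected code length is the sum of the merged weights.
merge 1/26 + 3/52 → 5/52
merge 5/52 + 5/52 → 5/26
merge 5/52 + 5/26 → 15/52
merge 15/52 + 17/52 → 8/13
merge 5/13 + 8/13 → 1
L = 5/52 + 5/26 + 15/52 + 8/13 + 1 = 57/26 ≈ 2.192 bits/symbol.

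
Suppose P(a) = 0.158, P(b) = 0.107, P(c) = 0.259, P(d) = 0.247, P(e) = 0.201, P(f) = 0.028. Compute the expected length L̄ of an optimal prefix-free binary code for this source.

2.428 bits/symbol

Repeatedly combine the two least-probable nodes; the expected code length is the sum of the merged weights.
merge 7/250 + 107/1000 → 27/200
merge 27/200 + 79/500 → 293/1000
merge 201/1000 + 247/1000 → 56/125
merge 259/1000 + 293/1000 → 69/125
merge 56/125 + 69/125 → 1
L = 27/200 + 293/1000 + 56/125 + 69/125 + 1 = 607/250 = 2.428 bits/symbol.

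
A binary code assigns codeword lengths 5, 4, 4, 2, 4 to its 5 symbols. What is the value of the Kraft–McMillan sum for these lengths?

0.46875

With common denominator 2^5 = 32: Σ 2^(−ℓᵢ) = 1/32 + 2/32 + 2/32 + 8/32 + 2/32 = 15/32 = 0.46875.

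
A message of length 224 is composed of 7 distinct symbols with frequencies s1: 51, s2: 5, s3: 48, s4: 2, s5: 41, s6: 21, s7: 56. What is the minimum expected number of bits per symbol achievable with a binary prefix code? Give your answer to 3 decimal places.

Probabilities are the counts divided by 224.
Repeatedly combine the two least-probable nodes; the expected code length is the sum of the merged weights.
merge 1/112 + 5/224 → 1/32
merge 1/32 + 3/32 → 1/8
merge 1/8 + 41/224 → 69/224
merge 3/14 + 51/224 → 99/224
merge 1/4 + 69/224 → 125/224
merge 99/224 + 125/224 → 1
L = 1/32 + 1/8 + 69/224 + 99/224 + 125/224 + 1 = 69/28 ≈ 2.464 bits/symbol.

2.464 bits/symbol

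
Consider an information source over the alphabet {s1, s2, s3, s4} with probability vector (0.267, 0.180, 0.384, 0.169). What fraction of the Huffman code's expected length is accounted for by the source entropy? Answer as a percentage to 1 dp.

Entropy H = −Σ p log₂ p ≈ 1.9177 bits.
Huffman merges: 169/1000+9/50→349/1000; 267/1000+349/1000→77/125; 48/125+77/125→1. L = 393/200 ≈ 1.9650.
Efficiency = H/L = 1.9177/1.9650 = 97.6%.

97.6%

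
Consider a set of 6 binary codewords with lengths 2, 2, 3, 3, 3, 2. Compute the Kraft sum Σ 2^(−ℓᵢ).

1.125

With common denominator 2^3 = 8: Σ 2^(−ℓᵢ) = 2/8 + 2/8 + 1/8 + 1/8 + 1/8 + 2/8 = 9/8 = 1.125.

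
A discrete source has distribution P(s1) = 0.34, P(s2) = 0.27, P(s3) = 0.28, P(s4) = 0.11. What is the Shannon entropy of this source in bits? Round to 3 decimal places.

1.904 bits

H = −Σ pᵢ log₂ pᵢ.
−0.34·log₂(0.34) = 0.5292
−0.27·log₂(0.27) = 0.5100
−0.28·log₂(0.28) = 0.5142
−0.11·log₂(0.11) = 0.3503
Sum ≈ 1.9037 → 1.904 bits.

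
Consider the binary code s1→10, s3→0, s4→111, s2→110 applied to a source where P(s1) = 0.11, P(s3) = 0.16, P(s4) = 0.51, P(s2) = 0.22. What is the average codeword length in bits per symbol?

L̄ = Σ pᵢ·ℓᵢ = 0.11·2 + 0.16·1 + 0.51·3 + 0.22·3 = 2.57 bits/symbol.

2.57 bits/symbol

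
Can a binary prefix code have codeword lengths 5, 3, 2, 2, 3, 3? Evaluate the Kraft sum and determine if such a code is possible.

0.90625; yes

With common denominator 2^5 = 32: Σ 2^(−ℓᵢ) = 1/32 + 4/32 + 8/32 + 8/32 + 4/32 + 4/32 = 29/32 = 0.90625.
Kraft's inequality requires Σ ≤ 1; here Σ = 0.90625 ≤ 1, so such a prefix code exists.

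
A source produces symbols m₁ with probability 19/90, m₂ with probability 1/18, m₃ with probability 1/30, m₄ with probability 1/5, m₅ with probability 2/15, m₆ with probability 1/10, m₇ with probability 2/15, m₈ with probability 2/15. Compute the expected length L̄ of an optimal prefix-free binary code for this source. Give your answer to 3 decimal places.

2.867 bits/symbol

Repeatedly combine the two least-probable nodes; the expected code length is the sum of the merged weights.
merge 1/30 + 1/18 → 4/45
merge 4/45 + 1/10 → 17/90
merge 2/15 + 2/15 → 4/15
merge 2/15 + 17/90 → 29/90
merge 1/5 + 19/90 → 37/90
merge 4/15 + 29/90 → 53/90
merge 37/90 + 53/90 → 1
L = 4/45 + 17/90 + 4/15 + 29/90 + 37/90 + 53/90 + 1 = 43/15 ≈ 2.867 bits/symbol.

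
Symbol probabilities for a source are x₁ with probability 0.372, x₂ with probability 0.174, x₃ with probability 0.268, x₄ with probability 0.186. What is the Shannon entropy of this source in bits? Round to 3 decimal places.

H = −Σ pᵢ log₂ pᵢ.
−0.372·log₂(0.372) = 0.5307
−0.174·log₂(0.174) = 0.4390
−0.268·log₂(0.268) = 0.5091
−0.186·log₂(0.186) = 0.4514
Sum ≈ 1.9301 → 1.930 bits.

1.930 bits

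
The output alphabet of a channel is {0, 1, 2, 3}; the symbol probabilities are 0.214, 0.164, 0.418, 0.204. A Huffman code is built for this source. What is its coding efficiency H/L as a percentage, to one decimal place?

Entropy H = −Σ p log₂ p ≈ 1.8976 bits.
Huffman merges: 41/250+51/250→46/125; 107/500+46/125→291/500; 209/500+291/500→1. L = 39/20 ≈ 1.9500.
Efficiency = H/L = 1.8976/1.9500 = 97.3%.

97.3%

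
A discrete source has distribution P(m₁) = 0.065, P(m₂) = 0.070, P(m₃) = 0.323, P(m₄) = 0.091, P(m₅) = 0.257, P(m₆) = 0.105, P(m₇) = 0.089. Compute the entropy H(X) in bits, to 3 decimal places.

H = −Σ pᵢ log₂ pᵢ.
−0.065·log₂(0.065) = 0.2563
−0.070·log₂(0.070) = 0.2686
−0.323·log₂(0.323) = 0.5266
−0.091·log₂(0.091) = 0.3147
−0.257·log₂(0.257) = 0.5038
−0.105·log₂(0.105) = 0.3414
−0.089·log₂(0.089) = 0.3106
Sum ≈ 2.5220 → 2.522 bits.

2.522 bits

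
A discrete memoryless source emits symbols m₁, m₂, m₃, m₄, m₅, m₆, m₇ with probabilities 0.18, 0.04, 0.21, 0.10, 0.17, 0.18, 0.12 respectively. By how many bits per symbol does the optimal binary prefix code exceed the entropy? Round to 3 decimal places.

Entropy H = −Σ p log₂ p ≈ 2.6830 bits.
Huffman merges: 1/25+1/10→7/50; 3/25+7/50→13/50; 17/100+9/50→7/20; 9/50+21/100→39/100; 13/50+7/20→61/100; 39/100+61/100→1. L = 11/4 ≈ 2.7500.
L − H = 2.7500 − 2.6830 = 0.067 bits.

0.067 bits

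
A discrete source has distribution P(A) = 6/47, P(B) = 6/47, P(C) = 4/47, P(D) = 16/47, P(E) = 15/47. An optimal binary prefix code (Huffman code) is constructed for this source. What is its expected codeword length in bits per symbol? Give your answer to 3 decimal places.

Repeatedly combine the two least-probable nodes; the expected code length is the sum of the merged weights.
merge 4/47 + 6/47 → 10/47
merge 6/47 + 10/47 → 16/47
merge 15/47 + 16/47 → 31/47
merge 16/47 + 31/47 → 1
L = 10/47 + 16/47 + 31/47 + 1 = 104/47 ≈ 2.213 bits/symbol.

2.213 bits/symbol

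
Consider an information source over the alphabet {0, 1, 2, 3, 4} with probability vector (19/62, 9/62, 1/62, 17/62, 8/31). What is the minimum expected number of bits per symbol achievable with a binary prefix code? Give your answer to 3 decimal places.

Repeatedly combine the two least-probable nodes; the expected code length is the sum of the merged weights.
merge 1/62 + 9/62 → 5/31
merge 5/31 + 8/31 → 13/31
merge 17/62 + 19/62 → 18/31
merge 13/31 + 18/31 → 1
L = 5/31 + 13/31 + 18/31 + 1 = 67/31 ≈ 2.161 bits/symbol.

2.161 bits/symbol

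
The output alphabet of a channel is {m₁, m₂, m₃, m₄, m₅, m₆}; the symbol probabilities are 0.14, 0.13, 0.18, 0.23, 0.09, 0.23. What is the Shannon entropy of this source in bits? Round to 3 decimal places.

2.513 bits

H = −Σ pᵢ log₂ pᵢ.
−0.14·log₂(0.14) = 0.3971
−0.13·log₂(0.13) = 0.3826
−0.18·log₂(0.18) = 0.4453
−0.23·log₂(0.23) = 0.4877
−0.09·log₂(0.09) = 0.3127
−0.23·log₂(0.23) = 0.4877
Sum ≈ 2.5131 → 2.513 bits.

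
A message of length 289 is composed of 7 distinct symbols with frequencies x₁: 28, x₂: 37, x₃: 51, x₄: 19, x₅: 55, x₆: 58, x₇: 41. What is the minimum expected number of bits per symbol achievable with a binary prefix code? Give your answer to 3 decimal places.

Probabilities are the counts divided by 289.
Repeatedly combine the two least-probable nodes; the expected code length is the sum of the merged weights.
merge 19/289 + 28/289 → 47/289
merge 37/289 + 41/289 → 78/289
merge 47/289 + 3/17 → 98/289
merge 55/289 + 58/289 → 113/289
merge 78/289 + 98/289 → 176/289
merge 113/289 + 176/289 → 1
L = 47/289 + 78/289 + 98/289 + 113/289 + 176/289 + 1 = 801/289 ≈ 2.772 bits/symbol.

2.772 bits/symbol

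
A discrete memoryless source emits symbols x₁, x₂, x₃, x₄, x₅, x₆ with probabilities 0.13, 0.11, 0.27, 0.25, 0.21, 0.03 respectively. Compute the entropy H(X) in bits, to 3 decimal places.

2.368 bits

H = −Σ pᵢ log₂ pᵢ.
−0.13·log₂(0.13) = 0.3826
−0.11·log₂(0.11) = 0.3503
−0.27·log₂(0.27) = 0.5100
−0.25·log₂(0.25) = 0.5000
−0.21·log₂(0.21) = 0.4728
−0.03·log₂(0.03) = 0.1518
Sum ≈ 2.3675 → 2.368 bits.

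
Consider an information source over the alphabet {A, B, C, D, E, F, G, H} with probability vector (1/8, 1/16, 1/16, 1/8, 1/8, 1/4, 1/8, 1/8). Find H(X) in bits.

2.875 bits

Each probability is a power of 1/2, so log₂(1/p) is an integer.
H = Σ p·log₂(1/p) = 1/8·3 + 1/16·4 + 1/16·4 + 1/8·3 + 1/8·3 + 1/4·2 + 1/8·3 + 1/8·3 = 2.875 bits.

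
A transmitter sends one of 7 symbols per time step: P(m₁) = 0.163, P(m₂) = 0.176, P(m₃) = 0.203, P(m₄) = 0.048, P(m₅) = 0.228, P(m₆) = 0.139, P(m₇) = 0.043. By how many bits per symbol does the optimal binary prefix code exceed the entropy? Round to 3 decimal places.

Entropy H = −Σ p log₂ p ≈ 2.6222 bits.
Huffman merges: 43/1000+6/125→91/1000; 91/1000+139/1000→23/100; 163/1000+22/125→339/1000; 203/1000+57/250→431/1000; 23/100+339/1000→569/1000; 431/1000+569/1000→1. L = 133/50 ≈ 2.6600.
L − H = 2.6600 − 2.6222 = 0.038 bits.

0.038 bits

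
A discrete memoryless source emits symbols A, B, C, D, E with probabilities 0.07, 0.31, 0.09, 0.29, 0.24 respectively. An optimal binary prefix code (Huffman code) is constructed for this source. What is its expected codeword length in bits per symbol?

2.16 bits/symbol

Repeatedly combine the two least-probable nodes; the expected code length is the sum of the merged weights.
merge 7/100 + 9/100 → 4/25
merge 4/25 + 6/25 → 2/5
merge 29/100 + 31/100 → 3/5
merge 2/5 + 3/5 → 1
L = 4/25 + 2/5 + 3/5 + 1 = 54/25 = 2.16 bits/symbol.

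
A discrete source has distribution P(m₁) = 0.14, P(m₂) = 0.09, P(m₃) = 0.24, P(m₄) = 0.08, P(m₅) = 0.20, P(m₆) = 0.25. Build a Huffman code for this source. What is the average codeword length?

Repeatedly combine the two least-probable nodes; the expected code length is the sum of the merged weights.
merge 2/25 + 9/100 → 17/100
merge 7/50 + 17/100 → 31/100
merge 1/5 + 6/25 → 11/25
merge 1/4 + 31/100 → 14/25
merge 11/25 + 14/25 → 1
L = 17/100 + 31/100 + 11/25 + 14/25 + 1 = 62/25 = 2.48 bits/symbol.

2.48 bits/symbol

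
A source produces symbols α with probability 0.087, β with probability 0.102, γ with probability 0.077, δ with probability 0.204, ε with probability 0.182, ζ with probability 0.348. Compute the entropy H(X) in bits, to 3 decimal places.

H = −Σ pᵢ log₂ pᵢ.
−0.087·log₂(0.087) = 0.3065
−0.102·log₂(0.102) = 0.3359
−0.077·log₂(0.077) = 0.2848
−0.204·log₂(0.204) = 0.4678
−0.182·log₂(0.182) = 0.4474
−0.348·log₂(0.348) = 0.5299
Sum ≈ 2.3724 → 2.372 bits.

2.372 bits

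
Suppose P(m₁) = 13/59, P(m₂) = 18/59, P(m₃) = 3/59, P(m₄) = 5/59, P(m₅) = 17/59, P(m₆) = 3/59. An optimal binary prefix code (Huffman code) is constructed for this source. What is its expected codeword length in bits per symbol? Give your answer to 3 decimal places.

2.288 bits/symbol

Repeatedly combine the two least-probable nodes; the expected code length is the sum of the merged weights.
merge 3/59 + 3/59 → 6/59
merge 5/59 + 6/59 → 11/59
merge 11/59 + 13/59 → 24/59
merge 17/59 + 18/59 → 35/59
merge 24/59 + 35/59 → 1
L = 6/59 + 11/59 + 24/59 + 35/59 + 1 = 135/59 ≈ 2.288 bits/symbol.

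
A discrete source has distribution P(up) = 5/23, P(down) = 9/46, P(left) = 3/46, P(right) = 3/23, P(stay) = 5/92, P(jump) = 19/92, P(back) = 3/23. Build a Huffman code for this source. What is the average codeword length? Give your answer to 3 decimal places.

2.696 bits/symbol

Repeatedly combine the two least-probable nodes; the expected code length is the sum of the merged weights.
merge 5/92 + 3/46 → 11/92
merge 11/92 + 3/23 → 1/4
merge 3/23 + 9/46 → 15/46
merge 19/92 + 5/23 → 39/92
merge 1/4 + 15/46 → 53/92
merge 39/92 + 53/92 → 1
L = 11/92 + 1/4 + 15/46 + 39/92 + 53/92 + 1 = 62/23 ≈ 2.696 bits/symbol.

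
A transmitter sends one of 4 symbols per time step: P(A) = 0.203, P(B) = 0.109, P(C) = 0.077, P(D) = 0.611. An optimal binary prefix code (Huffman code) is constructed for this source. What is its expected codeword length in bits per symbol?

1.575 bits/symbol

Repeatedly combine the two least-probable nodes; the expected code length is the sum of the merged weights.
merge 77/1000 + 109/1000 → 93/500
merge 93/500 + 203/1000 → 389/1000
merge 389/1000 + 611/1000 → 1
L = 93/500 + 389/1000 + 1 = 63/40 = 1.575 bits/symbol.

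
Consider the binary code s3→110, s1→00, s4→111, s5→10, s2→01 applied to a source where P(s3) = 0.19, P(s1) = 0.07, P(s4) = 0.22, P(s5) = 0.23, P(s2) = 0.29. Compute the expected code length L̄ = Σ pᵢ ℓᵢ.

2.41 bits/symbol

L̄ = Σ pᵢ·ℓᵢ = 0.19·3 + 0.07·2 + 0.22·3 + 0.23·2 + 0.29·2 = 2.41 bits/symbol.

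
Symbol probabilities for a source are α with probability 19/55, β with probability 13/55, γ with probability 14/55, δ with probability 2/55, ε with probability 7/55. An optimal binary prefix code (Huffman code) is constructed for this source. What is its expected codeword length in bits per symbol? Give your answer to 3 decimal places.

Repeatedly combine the two least-probable nodes; the expected code length is the sum of the merged weights.
merge 2/55 + 7/55 → 9/55
merge 9/55 + 13/55 → 2/5
merge 14/55 + 19/55 → 3/5
merge 2/5 + 3/5 → 1
L = 9/55 + 2/5 + 3/5 + 1 = 119/55 ≈ 2.164 bits/symbol.

2.164 bits/symbol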